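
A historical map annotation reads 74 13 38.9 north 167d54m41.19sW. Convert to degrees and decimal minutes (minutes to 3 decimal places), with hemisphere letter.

74° 13.648′ N, 167° 54.687′ W

Latitude: 13 + 38.9/60 = 13.64833′
λ: 54 + 41.19/60 = 54.68650′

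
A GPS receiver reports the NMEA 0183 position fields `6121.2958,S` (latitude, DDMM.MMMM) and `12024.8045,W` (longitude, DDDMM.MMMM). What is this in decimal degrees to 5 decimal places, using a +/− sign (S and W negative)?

-61.35493, -120.41341

φ: split at 2 digits → 61° and 21.2958′; 61 + 21.2958/60 = 61.354930
hemisphere S, so the sign is −
Lon: degrees = first 3 digits = 120, minutes = 24.8045; 120 + 24.8045/60 = 120.413408
W → negative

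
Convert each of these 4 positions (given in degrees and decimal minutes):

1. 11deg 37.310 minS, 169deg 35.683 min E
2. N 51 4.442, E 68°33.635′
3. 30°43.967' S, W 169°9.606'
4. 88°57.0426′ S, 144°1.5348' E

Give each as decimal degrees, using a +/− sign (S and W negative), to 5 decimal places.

1. -11.62183, 169.59472
2. 51.07403, 68.56058
3. -30.73278, -169.16010
4. -88.95071, 144.02558

Point 1:
  φ: 11 + 37.31/60 = 11.621833
  S → negative
  λ: 35.683′ = 0.594717°; total 169.594717
  E → positive
Point 2:
  Lat: 4.442′ = 0.074033°; total 51.074033
  N → positive
  λ: 68 + 33.635/60 = 68.560583
  E ⇒ keep positive
Point 3:
  φ: 43.967′ = 0.732783°; total 30.732783
  hemisphere S, so the sign is −
  λ: 169 + 9.606/60 = 169.160100
  hemisphere W, so the sign is −
Point 4:
  Latitude: 88 + 57.0426/60 = 88.950710
  S ⇒ negate
  Lon: 144 + 1.5348/60 = 144.025580
  E → positive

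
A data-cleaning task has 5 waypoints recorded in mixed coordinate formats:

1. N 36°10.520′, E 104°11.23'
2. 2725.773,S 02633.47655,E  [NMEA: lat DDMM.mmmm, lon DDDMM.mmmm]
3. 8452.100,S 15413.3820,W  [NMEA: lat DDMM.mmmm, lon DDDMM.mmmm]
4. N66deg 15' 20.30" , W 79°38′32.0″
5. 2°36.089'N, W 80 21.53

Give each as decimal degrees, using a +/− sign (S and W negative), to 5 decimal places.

Point 1:
  Lat: 36 + 10.52/60 = 36.175333
  N → positive
  Lon: 104 + 11.23/60 = 104.187167
  E ⇒ keep positive
Point 2:
  φ: degrees = first 2 digits = 27, minutes = 25.773; 27 + 25.773/60 = 27.429550
  S ⇒ negate
  λ: split at 3 digits → 026° and 33.47655′; 26 + 33.47655/60 = 26.557943
  E → positive
Point 3:
  Lat: split at 2 digits → 84° and 52.1′; 84 + 52.1/60 = 84.868333
  hemisphere S, so the sign is −
  Lon: split at 3 digits → 154° and 13.382′; 154 + 13.382/60 = 154.223033
  W ⇒ negate
Point 4:
  Lat: 66 + 15/60 + 20.3/3600 = 66.255639
  N ⇒ keep positive
  Lon: 79 + 38/60 + 32/3600 = 79.642222
  hemisphere W, so the sign is −
Point 5:
  Lat: 36.089′ = 0.601483°; total 2.601483
  N ⇒ keep positive
  Longitude: 21.53′ = 0.358833°; total 80.358833
  W → negative

1. 36.17533, 104.18717
2. -27.42955, 26.55794
3. -84.86833, -154.22303
4. 66.25564, -79.64222
5. 2.60148, -80.35883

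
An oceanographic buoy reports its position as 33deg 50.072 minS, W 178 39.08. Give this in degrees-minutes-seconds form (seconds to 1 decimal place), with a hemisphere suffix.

33°50′4.3″ S, 178°39′4.8″ W

φ: 50.07200′ → 50′ and 0.07200 × 60 = 4.320″
Longitude: 39.08000′ → 39′ and 0.08000 × 60 = 4.800″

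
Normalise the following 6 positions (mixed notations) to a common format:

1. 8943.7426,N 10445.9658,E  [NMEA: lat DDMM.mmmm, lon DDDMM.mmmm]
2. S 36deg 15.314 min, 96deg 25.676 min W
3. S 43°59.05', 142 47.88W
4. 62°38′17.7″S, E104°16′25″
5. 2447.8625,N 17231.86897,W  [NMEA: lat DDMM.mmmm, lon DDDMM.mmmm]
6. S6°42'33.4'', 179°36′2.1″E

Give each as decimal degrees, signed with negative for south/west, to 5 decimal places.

1. 89.72904, 104.76610
2. -36.25523, -96.42793
3. -43.98417, -142.79800
4. -62.63825, 104.27361
5. 24.79771, -172.53115
6. -6.70928, 179.60058

Point 1:
  Latitude: split at 2 digits → 89° and 43.7426′; 89 + 43.7426/60 = 89.729043
  N → positive
  λ: degrees = first 3 digits = 104, minutes = 45.9658; 104 + 45.9658/60 = 104.766097
  E → positive
Point 2:
  φ: 36 + 15.314/60 = 36.255233
  S ⇒ negate
  Longitude: 25.676′ = 0.427933°; total 96.427933
  hemisphere W, so the sign is −
Point 3:
  φ: 43 + 59.05/60 = 43.984167
  hemisphere S, so the sign is −
  Lon: 47.88′ = 0.798000°; total 142.798000
  W → negative
Point 4:
  Lat: 62 + 38/60 + 17.7/3600 = 62.638250
  S ⇒ negate
  λ: 16′ + 25″ = 16.41667′; 104 + 16.41667/60 = 104.273611
  E → positive
Point 5:
  φ: split at 2 digits → 24° and 47.8625′; 24 + 47.8625/60 = 24.797708
  N ⇒ keep positive
  Longitude: split at 3 digits → 172° and 31.86897′; 172 + 31.86897/60 = 172.531150
  hemisphere W, so the sign is −
Point 6:
  Lat: 6° + 42/60 + 33.4/3600 = 6 + 0.700000 + 0.009278 = 6.709278
  hemisphere S, so the sign is −
  Lon: 36′ + 2.1″ = 36.03500′; 179 + 36.03500/60 = 179.600583
  E ⇒ keep positive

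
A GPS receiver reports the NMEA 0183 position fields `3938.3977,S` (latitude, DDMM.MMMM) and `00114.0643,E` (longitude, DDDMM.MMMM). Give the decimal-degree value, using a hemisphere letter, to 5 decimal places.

39.63996° S, 1.23441° E

φ: split at 2 digits → 39° and 38.3977′; 39 + 38.3977/60 = 39.639962
λ: split at 3 digits → 001° and 14.0643′; 1 + 14.0643/60 = 1.234405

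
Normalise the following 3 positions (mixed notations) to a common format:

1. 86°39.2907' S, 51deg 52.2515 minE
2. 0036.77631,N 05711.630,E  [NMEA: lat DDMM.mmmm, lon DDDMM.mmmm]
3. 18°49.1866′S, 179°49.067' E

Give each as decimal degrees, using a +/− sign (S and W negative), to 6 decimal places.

1. -86.654845, 51.870858
2. 0.612939, 57.193833
3. -18.819777, 179.817783

Point 1:
  φ: 39.2907′ = 0.654845°; total 86.6548450
  hemisphere S, so the sign is −
  λ: 51 + 52.2515/60 = 51.8708583
  E → positive
Point 2:
  Lat: degrees = first 2 digits = 0, minutes = 36.77631; 0 + 36.77631/60 = 0.6129385
  N → positive
  λ: split at 3 digits → 057° and 11.63′; 57 + 11.63/60 = 57.1938333
  E ⇒ keep positive
Point 3:
  Lat: 49.1866′ = 0.819777°; total 18.8197767
  hemisphere S, so the sign is −
  λ: 179 + 49.067/60 = 179.8177833
  E → positive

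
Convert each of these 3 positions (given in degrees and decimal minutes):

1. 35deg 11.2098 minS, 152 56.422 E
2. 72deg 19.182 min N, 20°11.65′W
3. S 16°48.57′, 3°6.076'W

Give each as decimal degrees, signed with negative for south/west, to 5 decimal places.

1. -35.18683, 152.94037
2. 72.31970, -20.19417
3. -16.80950, -3.10127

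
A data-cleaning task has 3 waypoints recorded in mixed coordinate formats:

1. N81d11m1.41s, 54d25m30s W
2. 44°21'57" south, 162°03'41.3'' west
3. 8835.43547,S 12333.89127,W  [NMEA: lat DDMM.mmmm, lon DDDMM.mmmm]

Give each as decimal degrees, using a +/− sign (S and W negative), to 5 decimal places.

Point 1:
  Latitude: 81° + 11/60 + 1.41/3600 = 81 + 0.183333 + 0.000392 = 81.183725
  N ⇒ keep positive
  Lon: 54 + 25/60 + 30/3600 = 54.425000
  W ⇒ negate
Point 2:
  φ: 44 + 21/60 + 57/3600 = 44.365833
  S ⇒ negate
  Longitude: 3′ + 41.3″ = 3.68833′; 162 + 3.68833/60 = 162.061472
  W ⇒ negate
Point 3:
  Lat: split at 2 digits → 88° and 35.43547′; 88 + 35.43547/60 = 88.590591
  S ⇒ negate
  λ: split at 3 digits → 123° and 33.89127′; 123 + 33.89127/60 = 123.564855
  W ⇒ negate

1. 81.18373, -54.42500
2. -44.36583, -162.06147
3. -88.59059, -123.56485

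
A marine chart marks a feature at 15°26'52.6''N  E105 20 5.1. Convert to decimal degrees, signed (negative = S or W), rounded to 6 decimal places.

15.447944, 105.334750

φ: 26′ + 52.6″ = 26.87667′; 15 + 26.87667/60 = 15.4479444
N ⇒ keep positive
Longitude: 105 + 20/60 + 5.1/3600 = 105.3347500
E ⇒ keep positive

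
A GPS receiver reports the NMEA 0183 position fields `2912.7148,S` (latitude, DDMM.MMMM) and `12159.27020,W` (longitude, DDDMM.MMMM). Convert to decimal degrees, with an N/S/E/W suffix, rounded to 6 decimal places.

Latitude: split at 2 digits → 29° and 12.7148′; 29 + 12.7148/60 = 29.2119133
Lon: degrees = first 3 digits = 121, minutes = 59.2702; 121 + 59.2702/60 = 121.9878367

29.211913° S, 121.987837° W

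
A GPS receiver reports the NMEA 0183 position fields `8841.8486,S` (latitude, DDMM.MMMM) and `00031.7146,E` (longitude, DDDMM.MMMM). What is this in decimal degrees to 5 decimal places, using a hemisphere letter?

88.69748° S, 0.52858° E

Latitude: split at 2 digits → 88° and 41.8486′; 88 + 41.8486/60 = 88.697477
Longitude: degrees = first 3 digits = 0, minutes = 31.7146; 0 + 31.7146/60 = 0.528577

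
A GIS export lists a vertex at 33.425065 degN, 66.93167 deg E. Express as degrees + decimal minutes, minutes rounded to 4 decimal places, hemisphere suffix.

Latitude: 33° + 0.425065 × 60 = 33° 25.503900′
λ: minutes = (66.931670 − 66) × 60 = 55.900200

33° 25.5039′ N, 66° 55.9002′ E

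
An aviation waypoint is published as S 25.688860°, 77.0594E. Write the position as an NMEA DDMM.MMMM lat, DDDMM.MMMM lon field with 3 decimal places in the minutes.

Lat: fractional part 0.688860 → 41.33160 minutes
Longitude: minutes = (77.059400 − 77) × 60 = 3.56400

2541.332,S / 07703.564,E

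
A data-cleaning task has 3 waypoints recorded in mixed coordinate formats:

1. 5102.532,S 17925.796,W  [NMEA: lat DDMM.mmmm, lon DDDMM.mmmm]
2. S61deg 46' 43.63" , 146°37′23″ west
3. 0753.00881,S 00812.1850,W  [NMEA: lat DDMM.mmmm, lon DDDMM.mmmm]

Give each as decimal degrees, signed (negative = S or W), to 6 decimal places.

Point 1:
  φ: degrees = first 2 digits = 51, minutes = 2.532; 51 + 2.532/60 = 51.0422000
  S → negative
  Longitude: degrees = first 3 digits = 179, minutes = 25.796; 179 + 25.796/60 = 179.4299333
  hemisphere W, so the sign is −
Point 2:
  Lat: 61° + 46/60 + 43.63/3600 = 61 + 0.766667 + 0.012119 = 61.7787861
  S → negative
  λ: 146° + 37/60 + 23/3600 = 146 + 0.616667 + 0.006389 = 146.6230556
  hemisphere W, so the sign is −
Point 3:
  Lat: split at 2 digits → 07° and 53.00881′; 7 + 53.00881/60 = 7.8834802
  S → negative
  Longitude: split at 3 digits → 008° and 12.185′; 8 + 12.185/60 = 8.2030833
  hemisphere W, so the sign is −

1. -51.042200, -179.429933
2. -61.778786, -146.623056
3. -7.883480, -8.203083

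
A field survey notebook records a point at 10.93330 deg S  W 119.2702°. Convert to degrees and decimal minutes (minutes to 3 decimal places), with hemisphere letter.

φ: minutes = (10.933300 − 10) × 60 = 55.99800
Longitude: minutes = (119.270200 − 119) × 60 = 16.21200

10° 55.998′ S, 119° 16.212′ W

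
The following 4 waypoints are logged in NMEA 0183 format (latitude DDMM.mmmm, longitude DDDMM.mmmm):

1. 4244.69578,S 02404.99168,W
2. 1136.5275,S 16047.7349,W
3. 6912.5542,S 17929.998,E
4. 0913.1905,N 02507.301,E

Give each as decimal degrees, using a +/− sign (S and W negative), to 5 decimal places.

1. -42.74493, -24.08319
2. -11.60879, -160.79558
3. -69.20924, 179.49997
4. 9.21984, 25.12168

Point 1:
  Latitude: degrees = first 2 digits = 42, minutes = 44.69578; 42 + 44.69578/60 = 42.744930
  S ⇒ negate
  Longitude: degrees = first 3 digits = 24, minutes = 4.99168; 24 + 4.99168/60 = 24.083195
  W ⇒ negate
Point 2:
  φ: split at 2 digits → 11° and 36.5275′; 11 + 36.5275/60 = 11.608792
  S ⇒ negate
  Lon: degrees = first 3 digits = 160, minutes = 47.7349; 160 + 47.7349/60 = 160.795582
  hemisphere W, so the sign is −
Point 3:
  φ: degrees = first 2 digits = 69, minutes = 12.5542; 69 + 12.5542/60 = 69.209237
  S → negative
  Longitude: split at 3 digits → 179° and 29.998′; 179 + 29.998/60 = 179.499967
  E → positive
Point 4:
  Latitude: degrees = first 2 digits = 9, minutes = 13.1905; 9 + 13.1905/60 = 9.219842
  N → positive
  Lon: split at 3 digits → 025° and 7.301′; 25 + 7.301/60 = 25.121683
  E ⇒ keep positive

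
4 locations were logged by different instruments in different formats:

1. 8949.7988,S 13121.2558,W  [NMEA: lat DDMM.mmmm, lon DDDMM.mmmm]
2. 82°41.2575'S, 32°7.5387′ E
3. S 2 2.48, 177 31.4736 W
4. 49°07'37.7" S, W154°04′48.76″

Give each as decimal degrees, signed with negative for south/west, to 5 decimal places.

1. -89.82998, -131.35426
2. -82.68763, 32.12565
3. -2.04133, -177.52456
4. -49.12714, -154.08021

Point 1:
  Latitude: split at 2 digits → 89° and 49.7988′; 89 + 49.7988/60 = 89.829980
  S → negative
  Longitude: split at 3 digits → 131° and 21.2558′; 131 + 21.2558/60 = 131.354263
  hemisphere W, so the sign is −
Point 2:
  φ: 82 + 41.2575/60 = 82.687625
  S ⇒ negate
  λ: 32 + 7.5387/60 = 32.125645
  E ⇒ keep positive
Point 3:
  φ: 2.48′ = 0.041333°; total 2.041333
  hemisphere S, so the sign is −
  Lon: 177 + 31.4736/60 = 177.524560
  W ⇒ negate
Point 4:
  φ: 7′ + 37.7″ = 7.62833′; 49 + 7.62833/60 = 49.127139
  S ⇒ negate
  λ: 154° + 4/60 + 48.76/3600 = 154 + 0.066667 + 0.013544 = 154.080211
  hemisphere W, so the sign is −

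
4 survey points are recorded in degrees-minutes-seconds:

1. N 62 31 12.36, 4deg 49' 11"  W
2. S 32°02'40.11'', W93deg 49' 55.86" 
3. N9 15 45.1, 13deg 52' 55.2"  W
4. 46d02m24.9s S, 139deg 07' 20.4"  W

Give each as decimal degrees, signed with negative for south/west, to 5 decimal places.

Point 1:
  Latitude: 62 + 31/60 + 12.36/3600 = 62.520100
  N → positive
  Lon: 4° + 49/60 + 11/3600 = 4 + 0.816667 + 0.003056 = 4.819722
  hemisphere W, so the sign is −
Point 2:
  Latitude: 2′ + 40.11″ = 2.66850′; 32 + 2.66850/60 = 32.044475
  hemisphere S, so the sign is −
  Longitude: 93° + 49/60 + 55.86/3600 = 93 + 0.816667 + 0.015517 = 93.832183
  hemisphere W, so the sign is −
Point 3:
  Lat: 9 + 15/60 + 45.1/3600 = 9.262528
  N ⇒ keep positive
  λ: 13° + 52/60 + 55.2/3600 = 13 + 0.866667 + 0.015333 = 13.882000
  hemisphere W, so the sign is −
Point 4:
  Latitude: 2′ + 24.9″ = 2.41500′; 46 + 2.41500/60 = 46.040250
  S → negative
  Lon: 139 + 7/60 + 20.4/3600 = 139.122333
  W ⇒ negate

1. 62.52010, -4.81972
2. -32.04448, -93.83218
3. 9.26253, -13.88200
4. -46.04025, -139.12233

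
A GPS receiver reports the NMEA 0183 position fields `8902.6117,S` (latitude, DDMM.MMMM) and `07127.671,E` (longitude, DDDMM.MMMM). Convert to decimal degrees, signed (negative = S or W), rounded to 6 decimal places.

-89.043528, 71.461183

φ: degrees = first 2 digits = 89, minutes = 2.6117; 89 + 2.6117/60 = 89.0435283
hemisphere S, so the sign is −
λ: degrees = first 3 digits = 71, minutes = 27.671; 71 + 27.671/60 = 71.4611833
E ⇒ keep positive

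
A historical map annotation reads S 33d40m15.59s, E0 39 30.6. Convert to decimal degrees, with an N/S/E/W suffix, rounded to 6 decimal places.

33.670997° S, 0.658500° E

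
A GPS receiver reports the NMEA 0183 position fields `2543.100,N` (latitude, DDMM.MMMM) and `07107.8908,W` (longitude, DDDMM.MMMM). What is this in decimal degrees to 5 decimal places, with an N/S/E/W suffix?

25.71833° N, 71.13151° W

Latitude: degrees = first 2 digits = 25, minutes = 43.1; 25 + 43.1/60 = 25.718333
Lon: split at 3 digits → 071° and 7.8908′; 71 + 7.8908/60 = 71.131513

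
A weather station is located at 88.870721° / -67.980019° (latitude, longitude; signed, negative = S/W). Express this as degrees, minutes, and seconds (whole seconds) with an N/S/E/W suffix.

88°52′15″ N, 67°58′48″ W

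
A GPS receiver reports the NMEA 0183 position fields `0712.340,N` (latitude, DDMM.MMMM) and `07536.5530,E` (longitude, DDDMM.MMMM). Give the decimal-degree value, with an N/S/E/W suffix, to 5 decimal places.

φ: degrees = first 2 digits = 7, minutes = 12.34; 7 + 12.34/60 = 7.205667
Longitude: degrees = first 3 digits = 75, minutes = 36.553; 75 + 36.553/60 = 75.609217

7.20567° N, 75.60922° E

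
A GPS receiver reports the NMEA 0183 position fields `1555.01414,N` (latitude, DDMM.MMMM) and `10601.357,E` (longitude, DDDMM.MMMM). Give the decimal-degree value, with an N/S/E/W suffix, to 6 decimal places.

15.916902° N, 106.022617° E

Latitude: split at 2 digits → 15° and 55.01414′; 15 + 55.01414/60 = 15.9169023
Lon: split at 3 digits → 106° and 1.357′; 106 + 1.357/60 = 106.0226167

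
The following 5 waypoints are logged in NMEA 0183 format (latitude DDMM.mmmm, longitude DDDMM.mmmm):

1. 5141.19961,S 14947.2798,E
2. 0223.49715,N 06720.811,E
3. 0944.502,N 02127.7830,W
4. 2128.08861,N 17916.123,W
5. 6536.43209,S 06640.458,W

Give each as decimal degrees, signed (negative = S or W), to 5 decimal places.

1. -51.68666, 149.78800
2. 2.39162, 67.34685
3. 9.74170, -21.46305
4. 21.46814, -179.26872
5. -65.60720, -66.67430

Point 1:
  φ: split at 2 digits → 51° and 41.19961′; 51 + 41.19961/60 = 51.686660
  S ⇒ negate
  Longitude: degrees = first 3 digits = 149, minutes = 47.2798; 149 + 47.2798/60 = 149.787997
  E → positive
Point 2:
  Latitude: split at 2 digits → 02° and 23.49715′; 2 + 23.49715/60 = 2.391619
  N → positive
  Longitude: degrees = first 3 digits = 67, minutes = 20.811; 67 + 20.811/60 = 67.346850
  E → positive
Point 3:
  Latitude: split at 2 digits → 09° and 44.502′; 9 + 44.502/60 = 9.741700
  N ⇒ keep positive
  Longitude: split at 3 digits → 021° and 27.783′; 21 + 27.783/60 = 21.463050
  W ⇒ negate
Point 4:
  Lat: split at 2 digits → 21° and 28.08861′; 21 + 28.08861/60 = 21.468144
  N ⇒ keep positive
  Longitude: degrees = first 3 digits = 179, minutes = 16.123; 179 + 16.123/60 = 179.268717
  hemisphere W, so the sign is −
Point 5:
  φ: split at 2 digits → 65° and 36.43209′; 65 + 36.43209/60 = 65.607202
  hemisphere S, so the sign is −
  λ: degrees = first 3 digits = 66, minutes = 40.458; 66 + 40.458/60 = 66.674300
  hemisphere W, so the sign is −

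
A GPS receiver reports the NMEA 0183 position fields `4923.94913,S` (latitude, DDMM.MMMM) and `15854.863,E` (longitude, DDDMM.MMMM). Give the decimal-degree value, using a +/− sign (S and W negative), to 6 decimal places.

φ: split at 2 digits → 49° and 23.94913′; 49 + 23.94913/60 = 49.3991522
S → negative
Lon: degrees = first 3 digits = 158, minutes = 54.863; 158 + 54.863/60 = 158.9143833
E → positive

-49.399152, 158.914383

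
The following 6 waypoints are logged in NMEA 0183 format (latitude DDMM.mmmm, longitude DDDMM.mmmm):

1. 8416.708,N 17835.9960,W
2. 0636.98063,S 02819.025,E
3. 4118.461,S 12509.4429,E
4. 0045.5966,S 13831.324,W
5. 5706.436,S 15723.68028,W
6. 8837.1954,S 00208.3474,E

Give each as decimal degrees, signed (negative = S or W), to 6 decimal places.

Point 1:
  Lat: split at 2 digits → 84° and 16.708′; 84 + 16.708/60 = 84.2784667
  N ⇒ keep positive
  λ: degrees = first 3 digits = 178, minutes = 35.996; 178 + 35.996/60 = 178.5999333
  hemisphere W, so the sign is −
Point 2:
  Latitude: split at 2 digits → 06° and 36.98063′; 6 + 36.98063/60 = 6.6163438
  S → negative
  λ: split at 3 digits → 028° and 19.025′; 28 + 19.025/60 = 28.3170833
  E ⇒ keep positive
Point 3:
  Latitude: degrees = first 2 digits = 41, minutes = 18.461; 41 + 18.461/60 = 41.3076833
  S → negative
  Lon: degrees = first 3 digits = 125, minutes = 9.4429; 125 + 9.4429/60 = 125.1573817
  E → positive
Point 4:
  Lat: split at 2 digits → 00° and 45.5966′; 0 + 45.5966/60 = 0.7599433
  hemisphere S, so the sign is −
  Longitude: degrees = first 3 digits = 138, minutes = 31.324; 138 + 31.324/60 = 138.5220667
  W ⇒ negate
Point 5:
  φ: degrees = first 2 digits = 57, minutes = 6.436; 57 + 6.436/60 = 57.1072667
  hemisphere S, so the sign is −
  λ: degrees = first 3 digits = 157, minutes = 23.68028; 157 + 23.68028/60 = 157.3946713
  hemisphere W, so the sign is −
Point 6:
  φ: degrees = first 2 digits = 88, minutes = 37.1954; 88 + 37.1954/60 = 88.6199233
  S ⇒ negate
  Longitude: degrees = first 3 digits = 2, minutes = 8.3474; 2 + 8.3474/60 = 2.1391233
  E ⇒ keep positive

1. 84.278467, -178.599933
2. -6.616344, 28.317083
3. -41.307683, 125.157382
4. -0.759943, -138.522067
5. -57.107267, -157.394671
6. -88.619923, 2.139123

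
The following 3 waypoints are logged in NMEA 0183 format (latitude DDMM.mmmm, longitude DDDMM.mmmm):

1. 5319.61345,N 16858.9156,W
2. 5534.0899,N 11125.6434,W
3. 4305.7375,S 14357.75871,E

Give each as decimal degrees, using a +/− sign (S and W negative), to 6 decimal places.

Point 1:
  Lat: degrees = first 2 digits = 53, minutes = 19.61345; 53 + 19.61345/60 = 53.3268908
  N → positive
  Longitude: split at 3 digits → 168° and 58.9156′; 168 + 58.9156/60 = 168.9819267
  hemisphere W, so the sign is −
Point 2:
  Lat: split at 2 digits → 55° and 34.0899′; 55 + 34.0899/60 = 55.5681650
  N → positive
  λ: degrees = first 3 digits = 111, minutes = 25.6434; 111 + 25.6434/60 = 111.4273900
  W → negative
Point 3:
  Lat: degrees = first 2 digits = 43, minutes = 5.7375; 43 + 5.7375/60 = 43.0956250
  S ⇒ negate
  Longitude: split at 3 digits → 143° and 57.75871′; 143 + 57.75871/60 = 143.9626452
  E ⇒ keep positive

1. 53.326891, -168.981927
2. 55.568165, -111.427390
3. -43.095625, 143.962645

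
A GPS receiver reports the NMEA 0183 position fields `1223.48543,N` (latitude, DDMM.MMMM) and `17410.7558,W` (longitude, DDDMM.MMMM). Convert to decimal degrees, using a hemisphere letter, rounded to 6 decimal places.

Latitude: degrees = first 2 digits = 12, minutes = 23.48543; 12 + 23.48543/60 = 12.3914238
λ: degrees = first 3 digits = 174, minutes = 10.7558; 174 + 10.7558/60 = 174.1792633

12.391424° N, 174.179263° W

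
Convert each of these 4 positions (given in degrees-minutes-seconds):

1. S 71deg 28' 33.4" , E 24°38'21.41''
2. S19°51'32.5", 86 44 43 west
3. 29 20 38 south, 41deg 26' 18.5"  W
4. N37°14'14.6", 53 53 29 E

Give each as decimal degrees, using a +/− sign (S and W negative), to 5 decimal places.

Point 1:
  φ: 28′ + 33.4″ = 28.55667′; 71 + 28.55667/60 = 71.475944
  S ⇒ negate
  Longitude: 38′ + 21.41″ = 38.35683′; 24 + 38.35683/60 = 24.639281
  E → positive
Point 2:
  φ: 19 + 51/60 + 32.5/3600 = 19.859028
  hemisphere S, so the sign is −
  λ: 44′ + 43″ = 44.71667′; 86 + 44.71667/60 = 86.745278
  W ⇒ negate
Point 3:
  Lat: 29° + 20/60 + 38/3600 = 29 + 0.333333 + 0.010556 = 29.343889
  hemisphere S, so the sign is −
  λ: 26′ + 18.5″ = 26.30833′; 41 + 26.30833/60 = 41.438472
  hemisphere W, so the sign is −
Point 4:
  Latitude: 37 + 14/60 + 14.6/3600 = 37.237389
  N ⇒ keep positive
  Lon: 53′ + 29″ = 53.48333′; 53 + 53.48333/60 = 53.891389
  E → positive

1. -71.47594, 24.63928
2. -19.85903, -86.74528
3. -29.34389, -41.43847
4. 37.23739, 53.89139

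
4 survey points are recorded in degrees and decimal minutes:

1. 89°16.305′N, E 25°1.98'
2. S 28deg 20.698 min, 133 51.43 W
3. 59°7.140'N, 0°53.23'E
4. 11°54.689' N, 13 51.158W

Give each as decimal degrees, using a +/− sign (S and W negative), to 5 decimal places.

Point 1:
  Latitude: 89 + 16.305/60 = 89.271750
  N → positive
  Longitude: 1.98′ = 0.033000°; total 25.033000
  E → positive
Point 2:
  Lat: 28 + 20.698/60 = 28.344967
  S ⇒ negate
  Longitude: 51.43′ = 0.857167°; total 133.857167
  W ⇒ negate
Point 3:
  Latitude: 7.14′ = 0.119000°; total 59.119000
  N → positive
  Lon: 53.23′ = 0.887167°; total 0.887167
  E ⇒ keep positive
Point 4:
  φ: 11 + 54.689/60 = 11.911483
  N ⇒ keep positive
  Lon: 13 + 51.158/60 = 13.852633
  hemisphere W, so the sign is −

1. 89.27175, 25.03300
2. -28.34497, -133.85717
3. 59.11900, 0.88717
4. 11.91148, -13.85263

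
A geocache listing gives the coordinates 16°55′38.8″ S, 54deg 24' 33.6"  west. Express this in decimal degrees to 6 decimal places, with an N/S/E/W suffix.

16.927444° S, 54.409333° W

Latitude: 55′ + 38.8″ = 55.64667′; 16 + 55.64667/60 = 16.9274444
Longitude: 24′ + 33.6″ = 24.56000′; 54 + 24.56000/60 = 54.4093333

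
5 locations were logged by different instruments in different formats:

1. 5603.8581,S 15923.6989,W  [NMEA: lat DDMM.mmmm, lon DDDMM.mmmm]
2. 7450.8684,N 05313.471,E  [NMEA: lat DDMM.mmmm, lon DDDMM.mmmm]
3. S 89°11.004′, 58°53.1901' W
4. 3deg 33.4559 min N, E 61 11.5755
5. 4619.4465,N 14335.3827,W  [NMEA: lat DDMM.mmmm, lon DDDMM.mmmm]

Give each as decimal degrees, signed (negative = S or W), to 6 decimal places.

1. -56.064302, -159.394982
2. 74.847807, 53.224517
3. -89.183400, -58.886502
4. 3.557598, 61.192925
5. 46.324108, -143.589712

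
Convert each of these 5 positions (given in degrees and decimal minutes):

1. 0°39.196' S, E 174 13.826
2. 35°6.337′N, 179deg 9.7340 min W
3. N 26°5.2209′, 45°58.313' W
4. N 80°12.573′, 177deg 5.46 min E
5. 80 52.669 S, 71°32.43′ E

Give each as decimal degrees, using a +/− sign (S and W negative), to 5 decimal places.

1. -0.65327, 174.23043
2. 35.10562, -179.16223
3. 26.08702, -45.97188
4. 80.20955, 177.09100
5. -80.87782, 71.54050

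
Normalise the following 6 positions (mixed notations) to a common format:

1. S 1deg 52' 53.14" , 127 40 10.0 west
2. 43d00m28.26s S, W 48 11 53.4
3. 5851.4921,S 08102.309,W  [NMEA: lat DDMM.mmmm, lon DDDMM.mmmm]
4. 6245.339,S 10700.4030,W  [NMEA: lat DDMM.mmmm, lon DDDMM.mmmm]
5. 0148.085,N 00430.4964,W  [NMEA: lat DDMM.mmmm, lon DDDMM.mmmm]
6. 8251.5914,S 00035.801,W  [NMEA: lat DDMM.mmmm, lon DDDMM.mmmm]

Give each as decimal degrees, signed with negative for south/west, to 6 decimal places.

Point 1:
  Latitude: 1° + 52/60 + 53.14/3600 = 1 + 0.866667 + 0.014761 = 1.8814278
  hemisphere S, so the sign is −
  Lon: 127 + 40/60 + 10/3600 = 127.6694444
  hemisphere W, so the sign is −
Point 2:
  Latitude: 0′ + 28.26″ = 0.47100′; 43 + 0.47100/60 = 43.0078500
  hemisphere S, so the sign is −
  λ: 48° + 11/60 + 53.4/3600 = 48 + 0.183333 + 0.014833 = 48.1981667
  hemisphere W, so the sign is −
Point 3:
  φ: degrees = first 2 digits = 58, minutes = 51.4921; 58 + 51.4921/60 = 58.8582017
  S ⇒ negate
  Longitude: split at 3 digits → 081° and 2.309′; 81 + 2.309/60 = 81.0384833
  hemisphere W, so the sign is −
Point 4:
  Latitude: degrees = first 2 digits = 62, minutes = 45.339; 62 + 45.339/60 = 62.7556500
  hemisphere S, so the sign is −
  Longitude: degrees = first 3 digits = 107, minutes = 0.403; 107 + 0.403/60 = 107.0067167
  W ⇒ negate
Point 5:
  φ: degrees = first 2 digits = 1, minutes = 48.085; 1 + 48.085/60 = 1.8014167
  N ⇒ keep positive
  Longitude: degrees = first 3 digits = 4, minutes = 30.4964; 4 + 30.4964/60 = 4.5082733
  W ⇒ negate
Point 6:
  φ: split at 2 digits → 82° and 51.5914′; 82 + 51.5914/60 = 82.8598567
  hemisphere S, so the sign is −
  Longitude: degrees = first 3 digits = 0, minutes = 35.801; 0 + 35.801/60 = 0.5966833
  W → negative

1. -1.881428, -127.669444
2. -43.007850, -48.198167
3. -58.858202, -81.038483
4. -62.755650, -107.006717
5. 1.801417, -4.508273
6. -82.859857, -0.596683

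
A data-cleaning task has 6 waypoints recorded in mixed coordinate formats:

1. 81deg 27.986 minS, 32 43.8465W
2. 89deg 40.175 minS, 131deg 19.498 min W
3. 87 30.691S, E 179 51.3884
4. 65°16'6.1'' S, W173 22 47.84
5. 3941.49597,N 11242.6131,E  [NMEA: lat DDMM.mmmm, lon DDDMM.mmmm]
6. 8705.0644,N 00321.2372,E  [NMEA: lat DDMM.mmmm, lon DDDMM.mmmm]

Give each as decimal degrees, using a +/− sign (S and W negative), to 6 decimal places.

1. -81.466433, -32.730775
2. -89.669583, -131.324967
3. -87.511517, 179.856473
4. -65.268361, -173.379956
5. 39.691600, 112.710218
6. 87.084407, 3.353953

Point 1:
  Lat: 27.986′ = 0.466433°; total 81.4664333
  S ⇒ negate
  λ: 43.8465′ = 0.730775°; total 32.7307750
  W ⇒ negate
Point 2:
  Lat: 40.175′ = 0.669583°; total 89.6695833
  hemisphere S, so the sign is −
  Lon: 131 + 19.498/60 = 131.3249667
  W ⇒ negate
Point 3:
  Lat: 87 + 30.691/60 = 87.5115167
  hemisphere S, so the sign is −
  Longitude: 179 + 51.3884/60 = 179.8564733
  E ⇒ keep positive
Point 4:
  φ: 65° + 16/60 + 6.1/3600 = 65 + 0.266667 + 0.001694 = 65.2683611
  S ⇒ negate
  Longitude: 173° + 22/60 + 47.84/3600 = 173 + 0.366667 + 0.013289 = 173.3799556
  W ⇒ negate
Point 5:
  Latitude: degrees = first 2 digits = 39, minutes = 41.49597; 39 + 41.49597/60 = 39.6915995
  N ⇒ keep positive
  λ: split at 3 digits → 112° and 42.6131′; 112 + 42.6131/60 = 112.7102183
  E ⇒ keep positive
Point 6:
  φ: degrees = first 2 digits = 87, minutes = 5.0644; 87 + 5.0644/60 = 87.0844067
  N ⇒ keep positive
  Lon: degrees = first 3 digits = 3, minutes = 21.2372; 3 + 21.2372/60 = 3.3539533
  E ⇒ keep positive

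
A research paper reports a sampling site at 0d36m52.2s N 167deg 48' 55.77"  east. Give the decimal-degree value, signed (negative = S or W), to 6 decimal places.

0.614500, 167.815492

φ: 0 + 36/60 + 52.2/3600 = 0.6145000
N ⇒ keep positive
Longitude: 48′ + 55.77″ = 48.92950′; 167 + 48.92950/60 = 167.8154917
E ⇒ keep positive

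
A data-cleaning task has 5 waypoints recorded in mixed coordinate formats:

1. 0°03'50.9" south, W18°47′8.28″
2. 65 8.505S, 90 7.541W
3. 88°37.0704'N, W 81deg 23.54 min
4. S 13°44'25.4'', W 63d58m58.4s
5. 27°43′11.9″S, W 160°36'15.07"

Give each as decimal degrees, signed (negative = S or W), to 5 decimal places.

Point 1:
  Lat: 0 + 3/60 + 50.9/3600 = 0.064139
  hemisphere S, so the sign is −
  Lon: 18° + 47/60 + 8.28/3600 = 18 + 0.783333 + 0.002300 = 18.785633
  hemisphere W, so the sign is −
Point 2:
  Lat: 8.505′ = 0.141750°; total 65.141750
  S → negative
  Longitude: 7.541′ = 0.125683°; total 90.125683
  W → negative
Point 3:
  φ: 88 + 37.0704/60 = 88.617840
  N ⇒ keep positive
  Lon: 23.54′ = 0.392333°; total 81.392333
  W → negative
Point 4:
  φ: 44′ + 25.4″ = 44.42333′; 13 + 44.42333/60 = 13.740389
  S → negative
  λ: 63° + 58/60 + 58.4/3600 = 63 + 0.966667 + 0.016222 = 63.982889
  W ⇒ negate
Point 5:
  φ: 27 + 43/60 + 11.9/3600 = 27.719972
  hemisphere S, so the sign is −
  Lon: 160° + 36/60 + 15.07/3600 = 160 + 0.600000 + 0.004186 = 160.604186
  W ⇒ negate

1. -0.06414, -18.78563
2. -65.14175, -90.12568
3. 88.61784, -81.39233
4. -13.74039, -63.98289
5. -27.71997, -160.60419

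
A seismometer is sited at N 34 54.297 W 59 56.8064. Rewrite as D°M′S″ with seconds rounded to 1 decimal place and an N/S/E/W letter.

34°54′17.8″ N, 59°56′48.4″ W

Lat: fractional minutes 0.29700 × 60 = 17.820″
Longitude: 56.80640′ → 56′ and 0.80640 × 60 = 48.384″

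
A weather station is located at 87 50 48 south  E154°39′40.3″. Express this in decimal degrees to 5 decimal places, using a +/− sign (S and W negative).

φ: 50′ + 48″ = 50.80000′; 87 + 50.80000/60 = 87.846667
S ⇒ negate
λ: 39′ + 40.3″ = 39.67167′; 154 + 39.67167/60 = 154.661194
E ⇒ keep positive

-87.84667, 154.66119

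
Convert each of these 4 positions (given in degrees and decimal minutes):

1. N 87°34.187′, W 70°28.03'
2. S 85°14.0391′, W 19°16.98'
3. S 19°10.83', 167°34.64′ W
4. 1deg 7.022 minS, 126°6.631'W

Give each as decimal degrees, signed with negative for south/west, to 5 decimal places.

1. 87.56978, -70.46717
2. -85.23399, -19.28300
3. -19.18050, -167.57733
4. -1.11703, -126.11052

Point 1:
  φ: 87 + 34.187/60 = 87.569783
  N → positive
  Longitude: 70 + 28.03/60 = 70.467167
  W ⇒ negate
Point 2:
  Latitude: 85 + 14.0391/60 = 85.233985
  hemisphere S, so the sign is −
  Lon: 19 + 16.98/60 = 19.283000
  W ⇒ negate
Point 3:
  φ: 10.83′ = 0.180500°; total 19.180500
  S → negative
  Lon: 34.64′ = 0.577333°; total 167.577333
  W → negative
Point 4:
  φ: 7.022′ = 0.117033°; total 1.117033
  hemisphere S, so the sign is −
  Lon: 126 + 6.631/60 = 126.110517
  W → negative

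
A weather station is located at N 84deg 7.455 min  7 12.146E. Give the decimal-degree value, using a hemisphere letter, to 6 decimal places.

Latitude: 84 + 7.455/60 = 84.1242500
Lon: 7 + 12.146/60 = 7.2024333

84.124250° N, 7.202433° E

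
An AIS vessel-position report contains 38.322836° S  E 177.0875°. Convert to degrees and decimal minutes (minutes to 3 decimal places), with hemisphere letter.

φ: minutes = (38.322836 − 38) × 60 = 19.37016
Lon: fractional part 0.087500 → 5.25000 minutes

38° 19.370′ S, 177° 5.250′ E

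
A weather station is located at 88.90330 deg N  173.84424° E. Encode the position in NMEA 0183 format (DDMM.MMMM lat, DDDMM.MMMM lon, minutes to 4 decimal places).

8854.1980,N / 17350.6544,E

Lat: minutes = (88.903300 − 88) × 60 = 54.198000
Lon: fractional part 0.844240 → 50.654400 minutes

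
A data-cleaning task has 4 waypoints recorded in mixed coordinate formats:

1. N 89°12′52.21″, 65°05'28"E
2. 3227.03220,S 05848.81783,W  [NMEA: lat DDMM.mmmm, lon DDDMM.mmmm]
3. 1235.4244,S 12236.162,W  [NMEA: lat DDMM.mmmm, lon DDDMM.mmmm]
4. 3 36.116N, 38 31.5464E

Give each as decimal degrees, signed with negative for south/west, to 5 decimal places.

1. 89.21450, 65.09111
2. -32.45054, -58.81363
3. -12.59041, -122.60270
4. 3.60193, 38.52577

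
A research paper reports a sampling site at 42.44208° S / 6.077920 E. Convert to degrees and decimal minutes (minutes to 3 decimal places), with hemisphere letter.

42° 26.525′ S, 6° 4.675′ E

φ: minutes = (42.442080 − 42) × 60 = 26.52480
λ: 6° + 0.077920 × 60 = 6° 4.67520′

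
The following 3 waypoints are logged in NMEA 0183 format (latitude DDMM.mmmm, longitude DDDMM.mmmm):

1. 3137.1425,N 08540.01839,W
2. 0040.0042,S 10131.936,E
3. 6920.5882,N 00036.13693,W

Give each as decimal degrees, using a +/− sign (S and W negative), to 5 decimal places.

1. 31.61904, -85.66697
2. -0.66674, 101.53227
3. 69.34314, -0.60228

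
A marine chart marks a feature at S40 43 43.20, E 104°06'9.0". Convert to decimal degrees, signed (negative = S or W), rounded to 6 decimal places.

φ: 43′ + 43.2″ = 43.72000′; 40 + 43.72000/60 = 40.7286667
S → negative
Longitude: 104° + 6/60 + 9/3600 = 104 + 0.100000 + 0.002500 = 104.1025000
E ⇒ keep positive

-40.728667, 104.102500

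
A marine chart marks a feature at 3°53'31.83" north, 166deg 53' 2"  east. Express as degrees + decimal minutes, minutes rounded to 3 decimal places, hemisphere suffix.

3° 53.531′ N, 166° 53.033′ E

φ: 53 + 31.83/60 = 53.53050′
Lon: seconds/60 = 0.03333; minutes = 53 + 0.03333 = 53.03333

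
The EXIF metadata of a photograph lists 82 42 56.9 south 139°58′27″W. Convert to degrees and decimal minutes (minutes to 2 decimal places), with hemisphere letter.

Lat: seconds/60 = 0.94833; minutes = 42 + 0.94833 = 42.9483
Lon: seconds/60 = 0.45000; minutes = 58 + 0.45000 = 58.4500

82° 42.95′ S, 139° 58.45′ W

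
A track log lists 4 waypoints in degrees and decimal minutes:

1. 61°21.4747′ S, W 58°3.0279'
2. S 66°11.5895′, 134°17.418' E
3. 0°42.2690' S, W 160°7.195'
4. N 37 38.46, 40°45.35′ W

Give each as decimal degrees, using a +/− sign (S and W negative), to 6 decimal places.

1. -61.357912, -58.050465
2. -66.193158, 134.290300
3. -0.704483, -160.119917
4. 37.641000, -40.755833

Point 1:
  Latitude: 61 + 21.4747/60 = 61.3579117
  S ⇒ negate
  Lon: 3.0279′ = 0.050465°; total 58.0504650
  W → negative
Point 2:
  Latitude: 11.5895′ = 0.193158°; total 66.1931583
  hemisphere S, so the sign is −
  λ: 134 + 17.418/60 = 134.2903000
  E → positive
Point 3:
  Latitude: 42.269′ = 0.704483°; total 0.7044833
  hemisphere S, so the sign is −
  Lon: 7.195′ = 0.119917°; total 160.1199167
  hemisphere W, so the sign is −
Point 4:
  φ: 37 + 38.46/60 = 37.6410000
  N → positive
  λ: 45.35′ = 0.755833°; total 40.7558333
  W ⇒ negate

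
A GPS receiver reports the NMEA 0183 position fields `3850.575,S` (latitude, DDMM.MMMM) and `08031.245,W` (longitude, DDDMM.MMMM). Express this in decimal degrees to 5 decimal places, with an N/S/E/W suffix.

38.84292° S, 80.52075° W

φ: degrees = first 2 digits = 38, minutes = 50.575; 38 + 50.575/60 = 38.842917
Lon: degrees = first 3 digits = 80, minutes = 31.245; 80 + 31.245/60 = 80.520750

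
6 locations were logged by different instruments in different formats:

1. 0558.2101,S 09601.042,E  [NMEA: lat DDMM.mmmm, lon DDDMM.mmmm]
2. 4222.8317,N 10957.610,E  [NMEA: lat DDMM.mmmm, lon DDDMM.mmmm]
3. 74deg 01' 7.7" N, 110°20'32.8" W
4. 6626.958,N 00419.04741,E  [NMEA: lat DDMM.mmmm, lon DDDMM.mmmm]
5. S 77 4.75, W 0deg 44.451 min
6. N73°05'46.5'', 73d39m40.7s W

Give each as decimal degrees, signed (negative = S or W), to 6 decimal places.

Point 1:
  Latitude: split at 2 digits → 05° and 58.2101′; 5 + 58.2101/60 = 5.9701683
  hemisphere S, so the sign is −
  Longitude: degrees = first 3 digits = 96, minutes = 1.042; 96 + 1.042/60 = 96.0173667
  E ⇒ keep positive
Point 2:
  φ: split at 2 digits → 42° and 22.8317′; 42 + 22.8317/60 = 42.3805283
  N → positive
  Longitude: split at 3 digits → 109° and 57.61′; 109 + 57.61/60 = 109.9601667
  E ⇒ keep positive
Point 3:
  Lat: 74° + 1/60 + 7.7/3600 = 74 + 0.016667 + 0.002139 = 74.0188056
  N → positive
  Lon: 110 + 20/60 + 32.8/3600 = 110.3424444
  W → negative
Point 4:
  Latitude: split at 2 digits → 66° and 26.958′; 66 + 26.958/60 = 66.4493000
  N → positive
  λ: degrees = first 3 digits = 4, minutes = 19.04741; 4 + 19.04741/60 = 4.3174568
  E ⇒ keep positive
Point 5:
  Latitude: 77 + 4.75/60 = 77.0791667
  S ⇒ negate
  λ: 44.451′ = 0.740850°; total 0.7408500
  hemisphere W, so the sign is −
Point 6:
  Lat: 73 + 5/60 + 46.5/3600 = 73.0962500
  N → positive
  Lon: 39′ + 40.7″ = 39.67833′; 73 + 39.67833/60 = 73.6613056
  hemisphere W, so the sign is −

1. -5.970168, 96.017367
2. 42.380528, 109.960167
3. 74.018806, -110.342444
4. 66.449300, 4.317457
5. -77.079167, -0.740850
6. 73.096250, -73.661306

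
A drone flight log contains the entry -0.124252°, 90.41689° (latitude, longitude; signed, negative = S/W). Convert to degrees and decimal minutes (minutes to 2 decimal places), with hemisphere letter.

0° 7.46′ S, 90° 25.01′ E

Latitude is negative → S; |value| = 0.124252
φ: fractional part 0.124252 → 7.4551 minutes
λ: minutes = (90.416890 − 90) × 60 = 25.0134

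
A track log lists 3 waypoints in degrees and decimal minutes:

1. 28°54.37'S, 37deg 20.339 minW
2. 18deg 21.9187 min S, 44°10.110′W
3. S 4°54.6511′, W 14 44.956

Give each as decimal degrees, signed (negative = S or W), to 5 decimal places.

1. -28.90617, -37.33898
2. -18.36531, -44.16850
3. -4.91085, -14.74927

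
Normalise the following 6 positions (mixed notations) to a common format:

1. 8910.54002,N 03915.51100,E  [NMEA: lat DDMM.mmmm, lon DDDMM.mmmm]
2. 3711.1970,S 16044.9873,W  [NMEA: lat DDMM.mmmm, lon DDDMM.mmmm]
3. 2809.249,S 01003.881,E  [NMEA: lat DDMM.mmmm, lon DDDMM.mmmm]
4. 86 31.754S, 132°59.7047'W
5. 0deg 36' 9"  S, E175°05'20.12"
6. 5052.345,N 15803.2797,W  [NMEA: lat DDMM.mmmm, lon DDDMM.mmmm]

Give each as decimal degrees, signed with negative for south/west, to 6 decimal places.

Point 1:
  Lat: split at 2 digits → 89° and 10.54002′; 89 + 10.54002/60 = 89.1756670
  N → positive
  Lon: split at 3 digits → 039° and 15.511′; 39 + 15.511/60 = 39.2585167
  E ⇒ keep positive
Point 2:
  Latitude: split at 2 digits → 37° and 11.197′; 37 + 11.197/60 = 37.1866167
  S ⇒ negate
  λ: split at 3 digits → 160° and 44.9873′; 160 + 44.9873/60 = 160.7497883
  W ⇒ negate
Point 3:
  Latitude: split at 2 digits → 28° and 9.249′; 28 + 9.249/60 = 28.1541500
  S → negative
  λ: split at 3 digits → 010° and 3.881′; 10 + 3.881/60 = 10.0646833
  E → positive
Point 4:
  φ: 31.754′ = 0.529233°; total 86.5292333
  S ⇒ negate
  λ: 59.7047′ = 0.995078°; total 132.9950783
  W ⇒ negate
Point 5:
  Latitude: 36′ + 9″ = 36.15000′; 0 + 36.15000/60 = 0.6025000
  hemisphere S, so the sign is −
  Longitude: 175° + 5/60 + 20.12/3600 = 175 + 0.083333 + 0.005589 = 175.0889222
  E → positive
Point 6:
  Latitude: degrees = first 2 digits = 50, minutes = 52.345; 50 + 52.345/60 = 50.8724167
  N ⇒ keep positive
  Lon: split at 3 digits → 158° and 3.2797′; 158 + 3.2797/60 = 158.0546617
  W ⇒ negate

1. 89.175667, 39.258517
2. -37.186617, -160.749788
3. -28.154150, 10.064683
4. -86.529233, -132.995078
5. -0.602500, 175.088922
6. 50.872417, -158.054662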